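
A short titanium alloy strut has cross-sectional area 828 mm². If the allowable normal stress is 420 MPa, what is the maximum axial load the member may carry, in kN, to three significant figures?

348 kN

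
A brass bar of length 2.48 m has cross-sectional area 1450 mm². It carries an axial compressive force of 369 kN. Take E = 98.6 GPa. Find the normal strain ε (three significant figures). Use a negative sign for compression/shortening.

-0.00258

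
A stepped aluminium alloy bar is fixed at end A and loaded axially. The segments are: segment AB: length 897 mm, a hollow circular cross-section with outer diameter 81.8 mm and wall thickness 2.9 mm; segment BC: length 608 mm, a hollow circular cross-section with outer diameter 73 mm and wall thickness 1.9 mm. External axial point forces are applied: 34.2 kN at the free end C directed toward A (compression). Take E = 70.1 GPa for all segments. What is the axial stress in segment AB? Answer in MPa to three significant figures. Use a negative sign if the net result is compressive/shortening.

-47.6 MPa

Internal axial forces (sectioning from the free end, tension +): N_BC = -34.2 kN, N_AB = -34.2 kN.
A_AB = 718.8 mm².
σ_AB = N_AB/A_AB = -34200/718.8 = -47.58 MPa.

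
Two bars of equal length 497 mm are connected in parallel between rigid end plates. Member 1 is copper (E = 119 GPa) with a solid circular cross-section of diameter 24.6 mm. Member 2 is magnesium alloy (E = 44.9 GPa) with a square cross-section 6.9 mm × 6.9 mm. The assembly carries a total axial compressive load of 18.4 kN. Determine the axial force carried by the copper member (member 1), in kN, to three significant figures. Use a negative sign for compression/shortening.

A_1 = 475.3 mm².
A_2 = 47.61 mm².
Equal strain + equilibrium ⇒ each member carries load in proportion to AE: A₁E₁ = 56560000 N, A₂E₂ = 2138000 N, ΣAE = 58700000 N.
F₁ = P·A₁E₁/ΣAE = -18400·56560000/58700000 = -17730 N.

-17.7 kN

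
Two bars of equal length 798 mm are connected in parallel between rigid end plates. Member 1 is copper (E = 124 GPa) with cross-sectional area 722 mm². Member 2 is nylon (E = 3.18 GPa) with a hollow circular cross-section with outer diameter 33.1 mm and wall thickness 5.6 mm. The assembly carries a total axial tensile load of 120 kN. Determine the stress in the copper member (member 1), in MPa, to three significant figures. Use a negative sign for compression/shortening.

163 MPa

A_2 = 483.8 mm².
Equal strain + equilibrium ⇒ each member carries load in proportion to AE: A₁E₁ = 89530000 N, A₂E₂ = 1539000 N, ΣAE = 91070000 N.
σ₁ = P·E₁/ΣAE = 120000·124000/91070000 = 163.4 MPa.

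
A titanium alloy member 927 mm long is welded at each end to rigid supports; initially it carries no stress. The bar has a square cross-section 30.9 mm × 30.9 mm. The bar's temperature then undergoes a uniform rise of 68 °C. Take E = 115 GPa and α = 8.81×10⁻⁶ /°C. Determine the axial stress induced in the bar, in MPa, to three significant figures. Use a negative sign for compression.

-68.9 MPa

Free thermal expansion αLΔT = 8.81e-6 · 927 · 68 = 0.5553 mm.
The walls impose strain ε = −(0.5553)/927 = -5.9908e-04; σ = Eε = 115000 · -5.9908e-04 = -68.89 MPa.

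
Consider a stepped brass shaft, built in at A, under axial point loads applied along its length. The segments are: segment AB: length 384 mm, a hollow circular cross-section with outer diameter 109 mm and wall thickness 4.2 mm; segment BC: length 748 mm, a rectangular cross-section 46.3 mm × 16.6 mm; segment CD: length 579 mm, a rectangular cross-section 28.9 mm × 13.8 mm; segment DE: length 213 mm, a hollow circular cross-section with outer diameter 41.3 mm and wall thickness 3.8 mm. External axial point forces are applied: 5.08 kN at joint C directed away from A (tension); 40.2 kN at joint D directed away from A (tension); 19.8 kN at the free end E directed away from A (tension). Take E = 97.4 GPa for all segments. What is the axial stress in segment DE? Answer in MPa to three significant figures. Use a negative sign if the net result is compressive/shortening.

44.2 MPa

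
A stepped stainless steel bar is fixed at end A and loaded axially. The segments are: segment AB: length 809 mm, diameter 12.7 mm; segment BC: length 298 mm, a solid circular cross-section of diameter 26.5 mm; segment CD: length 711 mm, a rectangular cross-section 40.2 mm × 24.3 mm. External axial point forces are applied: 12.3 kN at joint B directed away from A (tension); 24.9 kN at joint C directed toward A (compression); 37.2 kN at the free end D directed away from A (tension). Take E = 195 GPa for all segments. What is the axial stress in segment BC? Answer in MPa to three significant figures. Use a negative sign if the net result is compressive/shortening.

Internal axial forces (sectioning from the free end, tension +): N_CD = 37.2 kN, N_BC = 12.3 kN, N_AB = 24.6 kN.
A_BC = 551.5 mm².
σ_BC = N_BC/A_BC = 12300/551.5 = 22.3 MPa.

22.3 MPa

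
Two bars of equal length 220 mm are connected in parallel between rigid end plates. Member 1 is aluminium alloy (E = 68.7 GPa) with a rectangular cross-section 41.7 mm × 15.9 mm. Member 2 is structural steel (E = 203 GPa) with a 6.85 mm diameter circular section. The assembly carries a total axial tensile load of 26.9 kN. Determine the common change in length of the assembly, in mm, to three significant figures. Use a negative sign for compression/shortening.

0.112 mm

A_1 = 663 mm².
A_2 = 36.85 mm².
Equal strain + equilibrium ⇒ each member carries load in proportion to AE: A₁E₁ = 45550000 N, A₂E₂ = 7481000 N, ΣAE = 53030000 N.
δ = PL/ΣAE = 26900·220/53030000 = 0.1116 mm.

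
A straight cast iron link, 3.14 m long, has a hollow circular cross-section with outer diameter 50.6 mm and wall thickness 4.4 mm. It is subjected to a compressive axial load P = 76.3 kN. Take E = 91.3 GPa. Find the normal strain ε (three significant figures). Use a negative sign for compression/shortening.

A = 638.6 mm².
σ = N/A = -119.5 MPa; ε = σ/E = -119.5/91300 = -1.309e-03.

-0.00131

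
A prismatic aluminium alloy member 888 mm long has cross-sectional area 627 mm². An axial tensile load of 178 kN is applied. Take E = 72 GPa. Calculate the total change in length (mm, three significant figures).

3.50 mm

δ_mech = NL/(AE) = 178000·888/(627·72000) = 3.501 mm.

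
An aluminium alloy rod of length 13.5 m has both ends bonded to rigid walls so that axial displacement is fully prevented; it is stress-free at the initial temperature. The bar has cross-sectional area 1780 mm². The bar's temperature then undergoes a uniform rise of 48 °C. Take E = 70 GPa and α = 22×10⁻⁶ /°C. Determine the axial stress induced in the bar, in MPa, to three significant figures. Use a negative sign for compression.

-73.9 MPa

Free thermal expansion αLΔT = 22e-6 · 13500 · 48 = 14.26 mm.
The walls impose strain ε = −(14.26)/13500 = -1.0560e-03; σ = Eε = 70000 · -1.0560e-03 = -73.92 MPa.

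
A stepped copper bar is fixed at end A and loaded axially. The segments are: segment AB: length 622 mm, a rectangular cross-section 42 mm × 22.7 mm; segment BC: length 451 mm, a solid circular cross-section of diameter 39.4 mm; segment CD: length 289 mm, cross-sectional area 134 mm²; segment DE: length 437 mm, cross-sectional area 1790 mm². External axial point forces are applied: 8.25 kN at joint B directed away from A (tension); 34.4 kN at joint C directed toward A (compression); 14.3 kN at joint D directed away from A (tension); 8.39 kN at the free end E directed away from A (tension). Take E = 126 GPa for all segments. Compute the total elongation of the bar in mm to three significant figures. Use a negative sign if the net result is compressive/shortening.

0.352 mm

Internal axial forces (sectioning from the free end, tension +): N_DE = 8.39 kN, N_CD = 22.69 kN, N_BC = -11.71 kN, N_AB = -3.46 kN.
A_AB = 953.4 mm².
A_BC = 1219 mm².
δ_AB = -3460·622/(953.4·126000) = -0.01792 mm
δ_BC = -11710·451/(1219·126000) = -0.03438 mm
δ_CD = 22690·289/(134·126000) = 0.3884 mm
δ_DE = 8390·437/(1790·126000) = 0.01626 mm
δ = Σδ_i = 0.3523 mm.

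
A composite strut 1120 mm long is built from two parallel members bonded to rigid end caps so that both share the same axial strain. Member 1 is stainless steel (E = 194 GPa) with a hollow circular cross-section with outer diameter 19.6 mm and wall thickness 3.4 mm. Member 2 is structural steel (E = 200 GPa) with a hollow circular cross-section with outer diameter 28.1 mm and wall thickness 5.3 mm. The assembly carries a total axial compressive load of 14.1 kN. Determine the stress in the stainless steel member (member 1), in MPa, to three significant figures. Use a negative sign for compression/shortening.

A_1 = 173 mm².
A_2 = 379.6 mm².
Equal strain + equilibrium ⇒ each member carries load in proportion to AE: A₁E₁ = 33570000 N, A₂E₂ = 75930000 N, ΣAE = 109500000 N.
σ₁ = P·E₁/ΣAE = -14100·194000/109500000 = -24.98 MPa.

-25.0 MPa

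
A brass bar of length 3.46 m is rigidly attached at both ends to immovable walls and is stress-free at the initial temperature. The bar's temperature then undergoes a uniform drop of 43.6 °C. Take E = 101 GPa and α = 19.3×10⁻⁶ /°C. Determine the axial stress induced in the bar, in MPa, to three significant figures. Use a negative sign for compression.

Free thermal expansion αLΔT = 19.3e-6 · 3460 · -43.6 = -2.912 mm.
The walls impose strain ε = −(-2.912)/3460 = 8.4148e-04; σ = Eε = 101000 · 8.4148e-04 = 84.99 MPa.

85.0 MPa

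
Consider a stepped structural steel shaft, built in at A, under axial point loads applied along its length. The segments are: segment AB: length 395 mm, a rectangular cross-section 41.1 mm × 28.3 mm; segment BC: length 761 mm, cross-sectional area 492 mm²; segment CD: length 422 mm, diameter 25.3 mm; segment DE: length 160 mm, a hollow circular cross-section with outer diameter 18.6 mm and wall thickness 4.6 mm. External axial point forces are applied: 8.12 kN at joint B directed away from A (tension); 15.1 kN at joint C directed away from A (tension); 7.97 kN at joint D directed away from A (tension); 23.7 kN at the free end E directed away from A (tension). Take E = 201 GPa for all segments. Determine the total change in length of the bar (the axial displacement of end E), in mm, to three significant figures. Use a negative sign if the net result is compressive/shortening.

Internal axial forces (sectioning from the free end, tension +): N_DE = 23.7 kN, N_CD = 31.67 kN, N_BC = 46.77 kN, N_AB = 54.89 kN.
A_AB = 1163 mm².
A_CD = 502.7 mm².
A_DE = 202.3 mm².
δ_AB = 54890·395/(1163·201000) = 0.09274 mm
δ_BC = 46770·761/(492·201000) = 0.3599 mm
δ_CD = 31670·422/(502.7·201000) = 0.1323 mm
δ_DE = 23700·160/(202.3·201000) = 0.09325 mm
δ = Σδ_i = 0.6782 mm.

0.678 mm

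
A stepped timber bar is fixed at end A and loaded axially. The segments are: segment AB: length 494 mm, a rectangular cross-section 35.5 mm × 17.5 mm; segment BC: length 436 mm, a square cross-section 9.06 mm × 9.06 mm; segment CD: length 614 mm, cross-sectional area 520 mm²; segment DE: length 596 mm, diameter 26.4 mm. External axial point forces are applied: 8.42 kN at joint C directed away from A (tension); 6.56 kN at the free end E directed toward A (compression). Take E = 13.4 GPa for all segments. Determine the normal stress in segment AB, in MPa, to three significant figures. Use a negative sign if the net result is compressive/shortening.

Internal axial forces (sectioning from the free end, tension +): N_DE = -6.56 kN, N_CD = -6.56 kN, N_BC = 1.86 kN, N_AB = 1.86 kN.
A_AB = 621.2 mm².
σ_AB = N_AB/A_AB = 1860/621.2 = 2.994 MPa.

2.99 MPa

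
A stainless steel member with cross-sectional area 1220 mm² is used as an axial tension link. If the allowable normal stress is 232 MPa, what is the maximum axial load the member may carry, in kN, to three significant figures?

283 kN

P_max = σ_allow · A = 232 · 1220 = 283000 N = 283 kN.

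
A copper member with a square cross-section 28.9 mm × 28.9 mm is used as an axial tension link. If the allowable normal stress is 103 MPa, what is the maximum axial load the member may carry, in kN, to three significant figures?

A = 835.2 mm².
P_max = σ_allow · A = 103 · 835.2 = 86030 N = 86.03 kN.

86.0 kN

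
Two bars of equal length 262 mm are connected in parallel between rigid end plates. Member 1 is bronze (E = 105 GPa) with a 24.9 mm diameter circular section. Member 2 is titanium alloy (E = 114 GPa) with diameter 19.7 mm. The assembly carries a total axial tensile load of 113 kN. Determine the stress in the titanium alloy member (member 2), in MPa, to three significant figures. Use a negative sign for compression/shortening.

150 MPa

A_1 = 487 mm².
A_2 = 304.8 mm².
Equal strain + equilibrium ⇒ each member carries load in proportion to AE: A₁E₁ = 51130000 N, A₂E₂ = 34750000 N, ΣAE = 85880000 N.
σ₂ = P·E₂/ΣAE = 113000·114000/85880000 = 150 MPa.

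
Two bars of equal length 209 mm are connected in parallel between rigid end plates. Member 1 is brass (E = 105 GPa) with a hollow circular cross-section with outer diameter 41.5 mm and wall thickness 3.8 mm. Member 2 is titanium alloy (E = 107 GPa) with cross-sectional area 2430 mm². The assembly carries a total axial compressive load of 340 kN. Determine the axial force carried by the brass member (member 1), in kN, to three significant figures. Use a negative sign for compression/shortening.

A_1 = 450.1 mm².
Equal strain + equilibrium ⇒ each member carries load in proportion to AE: A₁E₁ = 47260000 N, A₂E₂ = 260000000 N, ΣAE = 307300000 N.
F₁ = P·A₁E₁/ΣAE = -340000·47260000/307300000 = -52290 N.

-52.3 kN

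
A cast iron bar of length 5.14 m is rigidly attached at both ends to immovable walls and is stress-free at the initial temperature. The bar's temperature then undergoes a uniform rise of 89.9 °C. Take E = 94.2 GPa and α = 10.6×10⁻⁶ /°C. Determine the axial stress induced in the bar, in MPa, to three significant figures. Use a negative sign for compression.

Free thermal expansion αLΔT = 10.6e-6 · 5140 · 89.9 = 4.898 mm.
The walls impose strain ε = −(4.898)/5140 = -9.5294e-04; σ = Eε = 94200 · -9.5294e-04 = -89.77 MPa.

-89.8 MPa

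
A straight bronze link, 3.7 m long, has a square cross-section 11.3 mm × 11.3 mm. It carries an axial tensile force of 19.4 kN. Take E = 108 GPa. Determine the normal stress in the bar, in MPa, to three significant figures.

A = 127.7 mm².
σ = N/A = 19400/127.7 = 151.9 MPa.

152 MPa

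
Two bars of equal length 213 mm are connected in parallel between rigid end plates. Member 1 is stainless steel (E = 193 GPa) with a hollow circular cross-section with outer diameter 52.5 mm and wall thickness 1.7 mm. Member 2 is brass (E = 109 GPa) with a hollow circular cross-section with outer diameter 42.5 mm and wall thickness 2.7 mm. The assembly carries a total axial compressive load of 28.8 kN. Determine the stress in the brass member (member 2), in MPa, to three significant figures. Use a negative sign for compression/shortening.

-35.2 MPa

A_1 = 271.3 mm².
A_2 = 337.6 mm².
Equal strain + equilibrium ⇒ each member carries load in proportion to AE: A₁E₁ = 52360000 N, A₂E₂ = 36800000 N, ΣAE = 89160000 N.
σ₂ = P·E₂/ΣAE = -28800·109000/89160000 = -35.21 MPa.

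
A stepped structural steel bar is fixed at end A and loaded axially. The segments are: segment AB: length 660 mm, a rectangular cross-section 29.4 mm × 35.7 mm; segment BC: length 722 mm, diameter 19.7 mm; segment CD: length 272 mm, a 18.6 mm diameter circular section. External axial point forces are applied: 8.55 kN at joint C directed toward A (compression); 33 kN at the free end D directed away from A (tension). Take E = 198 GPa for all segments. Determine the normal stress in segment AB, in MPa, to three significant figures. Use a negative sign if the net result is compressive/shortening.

Internal axial forces (sectioning from the free end, tension +): N_CD = 33 kN, N_BC = 24.45 kN, N_AB = 24.45 kN.
A_AB = 1050 mm².
σ_AB = N_AB/A_AB = 24450/1050 = 23.3 MPa.

23.3 MPa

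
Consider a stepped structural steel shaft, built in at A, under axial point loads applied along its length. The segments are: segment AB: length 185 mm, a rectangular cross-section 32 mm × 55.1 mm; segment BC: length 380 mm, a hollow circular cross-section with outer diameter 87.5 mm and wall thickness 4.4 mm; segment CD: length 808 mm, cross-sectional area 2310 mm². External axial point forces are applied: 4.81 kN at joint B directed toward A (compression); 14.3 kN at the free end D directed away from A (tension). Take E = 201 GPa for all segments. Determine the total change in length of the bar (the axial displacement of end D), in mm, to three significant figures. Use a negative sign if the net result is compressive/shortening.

Internal axial forces (sectioning from the free end, tension +): N_CD = 14.3 kN, N_BC = 14.3 kN, N_AB = 9.49 kN.
A_AB = 1763 mm².
A_BC = 1149 mm².
δ_AB = 9490·185/(1763·201000) = 0.004954 mm
δ_BC = 14300·380/(1149·201000) = 0.02354 mm
δ_CD = 14300·808/(2310·201000) = 0.02489 mm
δ = Σδ_i = 0.05337 mm.

0.0534 mm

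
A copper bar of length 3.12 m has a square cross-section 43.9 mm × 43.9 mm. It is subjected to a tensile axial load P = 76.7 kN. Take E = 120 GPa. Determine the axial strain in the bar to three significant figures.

3.32e-04

A = 1927 mm².
σ = N/A = 39.8 MPa; ε = σ/E = 39.8/120000 = 3.317e-04.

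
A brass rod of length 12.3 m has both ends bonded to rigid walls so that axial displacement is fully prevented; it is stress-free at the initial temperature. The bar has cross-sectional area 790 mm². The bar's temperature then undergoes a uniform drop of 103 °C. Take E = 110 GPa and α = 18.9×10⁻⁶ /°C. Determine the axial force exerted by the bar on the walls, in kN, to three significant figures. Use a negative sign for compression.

Free thermal expansion αLΔT = 18.9e-6 · 12300 · -103 = -23.94 mm.
The walls impose strain ε = −(-23.94)/12300 = 1.9467e-03; σ = Eε = 110000 · 1.9467e-03 = 214.1 MPa.
Wall reaction R = σ·A = 214.1·790 = 169200 N = 169.2 kN.

169 kN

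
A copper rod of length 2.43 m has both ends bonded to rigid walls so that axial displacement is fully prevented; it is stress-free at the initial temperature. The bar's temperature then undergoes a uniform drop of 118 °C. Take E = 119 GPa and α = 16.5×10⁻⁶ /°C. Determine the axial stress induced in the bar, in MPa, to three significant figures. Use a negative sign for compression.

232 MPa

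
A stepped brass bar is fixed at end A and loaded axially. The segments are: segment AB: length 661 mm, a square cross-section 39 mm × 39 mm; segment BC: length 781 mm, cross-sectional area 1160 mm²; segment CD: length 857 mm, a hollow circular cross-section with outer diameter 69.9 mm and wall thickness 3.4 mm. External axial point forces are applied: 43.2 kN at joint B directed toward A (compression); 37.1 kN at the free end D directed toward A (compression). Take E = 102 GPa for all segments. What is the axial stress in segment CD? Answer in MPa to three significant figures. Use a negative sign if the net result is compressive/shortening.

Internal axial forces (sectioning from the free end, tension +): N_CD = -37.1 kN, N_BC = -37.1 kN, N_AB = -80.3 kN.
A_CD = 710.3 mm².
σ_CD = N_CD/A_CD = -37100/710.3 = -52.23 MPa.

-52.2 MPa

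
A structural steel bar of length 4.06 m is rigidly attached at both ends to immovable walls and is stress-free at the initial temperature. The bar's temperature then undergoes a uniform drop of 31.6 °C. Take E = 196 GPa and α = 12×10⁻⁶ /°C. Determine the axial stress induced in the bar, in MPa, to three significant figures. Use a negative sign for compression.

Free thermal expansion αLΔT = 12e-6 · 4060 · -31.6 = -1.54 mm.
The walls impose strain ε = −(-1.54)/4060 = 3.7920e-04; σ = Eε = 196000 · 3.7920e-04 = 74.32 MPa.

74.3 MPa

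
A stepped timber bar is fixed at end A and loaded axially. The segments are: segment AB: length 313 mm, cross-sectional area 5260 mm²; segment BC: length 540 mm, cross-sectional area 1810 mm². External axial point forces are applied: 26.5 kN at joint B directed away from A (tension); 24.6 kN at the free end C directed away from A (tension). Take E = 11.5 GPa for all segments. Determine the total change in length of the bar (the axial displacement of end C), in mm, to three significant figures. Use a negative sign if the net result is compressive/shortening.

Internal axial forces (sectioning from the free end, tension +): N_BC = 24.6 kN, N_AB = 51.1 kN.
δ_AB = 51100·313/(5260·11500) = 0.2644 mm
δ_BC = 24600·540/(1810·11500) = 0.6382 mm
δ = Σδ_i = 0.9026 mm.

0.903 mm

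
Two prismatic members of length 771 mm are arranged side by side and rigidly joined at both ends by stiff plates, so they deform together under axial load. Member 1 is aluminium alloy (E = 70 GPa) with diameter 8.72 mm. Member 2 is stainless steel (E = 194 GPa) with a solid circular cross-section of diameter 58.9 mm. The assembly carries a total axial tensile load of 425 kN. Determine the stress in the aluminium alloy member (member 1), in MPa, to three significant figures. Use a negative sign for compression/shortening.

A_1 = 59.72 mm².
A_2 = 2725 mm².
Equal strain + equilibrium ⇒ each member carries load in proportion to AE: A₁E₁ = 4180000 N, A₂E₂ = 528600000 N, ΣAE = 532800000 N.
σ₁ = P·E₁/ΣAE = 425000·70000/532800000 = 55.84 MPa.

55.8 MPa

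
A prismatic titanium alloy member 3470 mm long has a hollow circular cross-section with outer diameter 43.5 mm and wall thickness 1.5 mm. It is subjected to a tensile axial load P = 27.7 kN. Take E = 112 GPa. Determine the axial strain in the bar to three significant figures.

0.00125

A = 197.9 mm².
σ = N/A = 140 MPa; ε = σ/E = 140/112000 = 1.250e-03.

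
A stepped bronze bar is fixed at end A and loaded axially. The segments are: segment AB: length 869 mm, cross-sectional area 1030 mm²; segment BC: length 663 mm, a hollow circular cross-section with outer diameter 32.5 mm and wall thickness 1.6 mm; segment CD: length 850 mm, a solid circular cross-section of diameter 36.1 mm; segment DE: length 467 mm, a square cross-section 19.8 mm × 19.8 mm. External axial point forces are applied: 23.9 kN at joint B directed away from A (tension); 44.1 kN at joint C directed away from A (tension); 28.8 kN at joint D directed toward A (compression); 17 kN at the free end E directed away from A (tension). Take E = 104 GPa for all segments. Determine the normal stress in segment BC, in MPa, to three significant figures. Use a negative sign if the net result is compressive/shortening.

Internal axial forces (sectioning from the free end, tension +): N_DE = 17 kN, N_CD = -11.8 kN, N_BC = 32.3 kN, N_AB = 56.2 kN.
A_BC = 155.3 mm².
σ_BC = N_BC/A_BC = 32300/155.3 = 208 MPa.

208 MPa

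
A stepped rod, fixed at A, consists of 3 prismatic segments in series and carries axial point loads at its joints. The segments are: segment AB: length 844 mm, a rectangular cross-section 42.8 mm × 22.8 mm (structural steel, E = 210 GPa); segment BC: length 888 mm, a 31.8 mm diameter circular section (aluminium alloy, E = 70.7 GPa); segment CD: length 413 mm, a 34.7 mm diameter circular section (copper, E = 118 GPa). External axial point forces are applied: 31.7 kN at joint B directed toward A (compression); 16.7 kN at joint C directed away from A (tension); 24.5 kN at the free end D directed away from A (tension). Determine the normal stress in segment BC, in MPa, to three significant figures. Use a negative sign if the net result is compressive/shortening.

51.9 MPa

Internal axial forces (sectioning from the free end, tension +): N_CD = 24.5 kN, N_BC = 41.2 kN, N_AB = 9.5 kN.
A_BC = 794.2 mm².
σ_BC = N_BC/A_BC = 41200/794.2 = 51.87 MPa.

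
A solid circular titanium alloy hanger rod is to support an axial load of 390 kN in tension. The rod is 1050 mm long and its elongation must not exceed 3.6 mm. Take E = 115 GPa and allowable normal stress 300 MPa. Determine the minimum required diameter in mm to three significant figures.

40.7 mm

Required area A ≥ P/σ_allow = 390000/300 = 1300 mm².
For a solid circular section, d ≥ √(4A/π) = 40.68 mm.
Elongation limit: A ≥ PL/(Eδ_allow) = 390000·1050/(115000·3.6) = 989.1 mm² ⇒ d ≥ 35.49 mm.
The stress limit governs.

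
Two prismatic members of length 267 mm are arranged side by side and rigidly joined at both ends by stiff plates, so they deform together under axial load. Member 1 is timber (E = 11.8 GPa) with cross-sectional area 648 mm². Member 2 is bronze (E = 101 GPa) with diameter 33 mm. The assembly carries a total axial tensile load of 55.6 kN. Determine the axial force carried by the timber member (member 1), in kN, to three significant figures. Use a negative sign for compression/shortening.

4.52 kN

A_2 = 855.3 mm².
Equal strain + equilibrium ⇒ each member carries load in proportion to AE: A₁E₁ = 7646000 N, A₂E₂ = 86390000 N, ΣAE = 94030000 N.
F₁ = P·A₁E₁/ΣAE = 55600·7646000/94030000 = 4521 N.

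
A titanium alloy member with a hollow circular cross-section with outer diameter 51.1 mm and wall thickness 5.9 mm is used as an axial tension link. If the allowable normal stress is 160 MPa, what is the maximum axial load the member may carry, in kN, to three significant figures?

A = 837.8 mm².
P_max = σ_allow · A = 160 · 837.8 = 134000 N = 134 kN.

134 kN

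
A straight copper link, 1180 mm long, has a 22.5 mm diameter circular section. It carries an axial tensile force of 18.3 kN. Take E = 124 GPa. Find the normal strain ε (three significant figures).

A = 397.6 mm².
σ = N/A = 46.03 MPa; ε = σ/E = 46.03/124000 = 3.712e-04.

3.71e-04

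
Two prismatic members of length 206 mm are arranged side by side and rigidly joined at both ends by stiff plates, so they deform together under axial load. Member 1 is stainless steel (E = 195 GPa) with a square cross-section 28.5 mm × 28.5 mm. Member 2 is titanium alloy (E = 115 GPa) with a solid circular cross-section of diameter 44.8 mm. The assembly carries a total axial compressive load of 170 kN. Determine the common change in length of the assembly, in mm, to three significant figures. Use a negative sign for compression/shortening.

-0.103 mm

A_1 = 812.2 mm².
A_2 = 1576 mm².
Equal strain + equilibrium ⇒ each member carries load in proportion to AE: A₁E₁ = 158400000 N, A₂E₂ = 181300000 N, ΣAE = 339700000 N.
δ = PL/ΣAE = -170000·206/339700000 = -0.1031 mm.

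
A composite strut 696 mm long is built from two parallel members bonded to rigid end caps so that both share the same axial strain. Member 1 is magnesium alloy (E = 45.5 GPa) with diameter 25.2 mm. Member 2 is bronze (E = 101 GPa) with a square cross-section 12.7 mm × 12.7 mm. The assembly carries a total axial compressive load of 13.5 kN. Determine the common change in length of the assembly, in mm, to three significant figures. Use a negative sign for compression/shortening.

-0.241 mm

A_1 = 498.8 mm².
A_2 = 161.3 mm².
Equal strain + equilibrium ⇒ each member carries load in proportion to AE: A₁E₁ = 22690000 N, A₂E₂ = 16290000 N, ΣAE = 38980000 N.
δ = PL/ΣAE = -13500·696/38980000 = -0.241 mm.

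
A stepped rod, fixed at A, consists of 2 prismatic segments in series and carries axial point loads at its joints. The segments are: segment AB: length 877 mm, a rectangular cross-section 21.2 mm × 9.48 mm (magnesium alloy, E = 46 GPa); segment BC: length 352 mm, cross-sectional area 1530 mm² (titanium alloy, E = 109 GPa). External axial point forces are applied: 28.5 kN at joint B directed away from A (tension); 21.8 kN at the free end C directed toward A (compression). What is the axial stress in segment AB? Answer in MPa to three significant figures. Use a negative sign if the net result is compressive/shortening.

33.3 MPa

Internal axial forces (sectioning from the free end, tension +): N_BC = -21.8 kN, N_AB = 6.7 kN.
A_AB = 201 mm².
σ_AB = N_AB/A_AB = 6700/201 = 33.34 MPa.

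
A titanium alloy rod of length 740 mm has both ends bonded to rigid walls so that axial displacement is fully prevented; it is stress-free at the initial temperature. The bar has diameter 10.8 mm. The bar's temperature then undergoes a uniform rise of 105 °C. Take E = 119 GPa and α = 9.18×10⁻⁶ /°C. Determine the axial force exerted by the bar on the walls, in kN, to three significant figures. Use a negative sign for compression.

-10.5 kN

Free thermal expansion αLΔT = 9.18e-6 · 740 · 105 = 0.7133 mm.
The walls impose strain ε = −(0.7133)/740 = -9.6390e-04; σ = Eε = 119000 · -9.6390e-04 = -114.7 MPa.
Wall reaction R = σ·A = -114.7·91.61 = -10510 N = -10.51 kN.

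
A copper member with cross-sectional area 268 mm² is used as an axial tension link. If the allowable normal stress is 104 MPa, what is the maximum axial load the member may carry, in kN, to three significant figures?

27.9 kN

P_max = σ_allow · A = 104 · 268 = 27870 N = 27.87 kN.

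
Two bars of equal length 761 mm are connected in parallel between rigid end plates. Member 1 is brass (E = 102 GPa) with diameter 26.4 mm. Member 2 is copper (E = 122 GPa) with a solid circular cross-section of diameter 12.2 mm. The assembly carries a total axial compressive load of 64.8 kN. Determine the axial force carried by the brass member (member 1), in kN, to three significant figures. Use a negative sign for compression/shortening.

-51.6 kN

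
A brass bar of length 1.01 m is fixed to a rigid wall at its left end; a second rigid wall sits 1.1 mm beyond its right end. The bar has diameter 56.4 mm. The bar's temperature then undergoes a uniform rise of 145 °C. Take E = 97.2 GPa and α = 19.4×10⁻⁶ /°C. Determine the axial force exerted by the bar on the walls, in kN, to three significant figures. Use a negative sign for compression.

Free thermal expansion αLΔT = 19.4e-6 · 1010 · 145 = 2.841 mm.
The walls engage after the gap closes; constrained expansion = 2.841 − 1.1 = 1.741 mm.
The walls impose strain ε = −(1.741)/1010 = -1.7239e-03; σ = Eε = 97200 · -1.7239e-03 = -167.6 MPa.
Wall reaction R = σ·A = -167.6·2498 = -418600 N = -418.6 kN.

-419 kN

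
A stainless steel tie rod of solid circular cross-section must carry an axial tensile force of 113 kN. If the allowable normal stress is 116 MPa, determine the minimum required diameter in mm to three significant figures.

35.2 mm

Required area A ≥ P/σ_allow = 113000/116 = 974.1 mm².
For a solid circular section, d ≥ √(4A/π) = 35.22 mm.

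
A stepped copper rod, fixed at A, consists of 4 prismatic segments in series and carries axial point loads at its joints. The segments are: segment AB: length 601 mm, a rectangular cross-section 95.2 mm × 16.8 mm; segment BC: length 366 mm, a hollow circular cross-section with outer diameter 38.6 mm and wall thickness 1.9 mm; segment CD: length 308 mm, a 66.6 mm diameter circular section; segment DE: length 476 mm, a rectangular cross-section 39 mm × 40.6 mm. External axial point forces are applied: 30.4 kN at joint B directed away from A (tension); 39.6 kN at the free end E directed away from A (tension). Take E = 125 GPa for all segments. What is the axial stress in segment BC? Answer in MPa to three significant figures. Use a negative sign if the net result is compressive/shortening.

Internal axial forces (sectioning from the free end, tension +): N_DE = 39.6 kN, N_CD = 39.6 kN, N_BC = 39.6 kN, N_AB = 70 kN.
A_BC = 219.1 mm².
σ_BC = N_BC/A_BC = 39600/219.1 = 180.8 MPa.

181 MPa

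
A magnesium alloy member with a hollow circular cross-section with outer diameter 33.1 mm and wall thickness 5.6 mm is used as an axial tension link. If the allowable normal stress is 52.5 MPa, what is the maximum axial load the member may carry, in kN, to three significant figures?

25.4 kN

A = 483.8 mm².
P_max = σ_allow · A = 52.5 · 483.8 = 25400 N = 25.4 kN.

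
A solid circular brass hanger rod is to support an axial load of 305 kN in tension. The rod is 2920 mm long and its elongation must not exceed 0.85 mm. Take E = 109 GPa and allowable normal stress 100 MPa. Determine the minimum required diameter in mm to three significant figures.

111 mm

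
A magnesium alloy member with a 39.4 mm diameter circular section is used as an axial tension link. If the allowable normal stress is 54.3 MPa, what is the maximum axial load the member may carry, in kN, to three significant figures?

66.2 kN

A = 1219 mm².
P_max = σ_allow · A = 54.3 · 1219 = 66200 N = 66.2 kN.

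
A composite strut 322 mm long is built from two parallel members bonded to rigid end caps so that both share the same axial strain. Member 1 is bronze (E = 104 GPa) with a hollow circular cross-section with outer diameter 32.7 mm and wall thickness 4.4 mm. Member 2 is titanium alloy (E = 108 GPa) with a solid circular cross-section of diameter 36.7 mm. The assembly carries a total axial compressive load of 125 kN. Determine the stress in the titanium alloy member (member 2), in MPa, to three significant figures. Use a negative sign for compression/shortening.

-87.1 MPa

A_1 = 391.2 mm².
A_2 = 1058 mm².
Equal strain + equilibrium ⇒ each member carries load in proportion to AE: A₁E₁ = 40680000 N, A₂E₂ = 114200000 N, ΣAE = 154900000 N.
σ₂ = P·E₂/ΣAE = -125000·108000/154900000 = -87.14 MPa.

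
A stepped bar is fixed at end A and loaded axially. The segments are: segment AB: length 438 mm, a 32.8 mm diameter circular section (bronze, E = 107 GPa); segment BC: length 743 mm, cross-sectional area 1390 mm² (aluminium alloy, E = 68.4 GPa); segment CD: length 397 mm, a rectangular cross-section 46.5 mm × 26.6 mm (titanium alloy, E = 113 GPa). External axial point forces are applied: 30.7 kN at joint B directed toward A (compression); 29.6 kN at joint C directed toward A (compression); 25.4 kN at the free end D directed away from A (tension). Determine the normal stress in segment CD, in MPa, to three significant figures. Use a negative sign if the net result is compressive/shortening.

20.5 MPa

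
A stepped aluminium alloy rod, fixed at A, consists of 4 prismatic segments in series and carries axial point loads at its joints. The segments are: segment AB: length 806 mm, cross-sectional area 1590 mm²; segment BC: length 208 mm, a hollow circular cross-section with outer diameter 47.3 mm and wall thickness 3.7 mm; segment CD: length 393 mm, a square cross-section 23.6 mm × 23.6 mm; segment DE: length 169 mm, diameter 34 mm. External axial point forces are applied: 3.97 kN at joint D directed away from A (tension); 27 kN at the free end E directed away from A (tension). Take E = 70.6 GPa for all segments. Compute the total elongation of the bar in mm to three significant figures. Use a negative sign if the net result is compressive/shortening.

0.783 mm

Internal axial forces (sectioning from the free end, tension +): N_DE = 27 kN, N_CD = 30.97 kN, N_BC = 30.97 kN, N_AB = 30.97 kN.
A_BC = 506.8 mm².
A_CD = 557 mm².
A_DE = 907.9 mm².
δ_AB = 30970·806/(1590·70600) = 0.2224 mm
δ_BC = 30970·208/(506.8·70600) = 0.18 mm
δ_CD = 30970·393/(557·70600) = 0.3095 mm
δ_DE = 27000·169/(907.9·70600) = 0.07119 mm
δ = Σδ_i = 0.7831 mm.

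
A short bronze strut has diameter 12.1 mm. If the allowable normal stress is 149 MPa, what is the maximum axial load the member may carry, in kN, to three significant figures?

A = 115 mm².
P_max = σ_allow · A = 149 · 115 = 17130 N = 17.13 kN.

17.1 kN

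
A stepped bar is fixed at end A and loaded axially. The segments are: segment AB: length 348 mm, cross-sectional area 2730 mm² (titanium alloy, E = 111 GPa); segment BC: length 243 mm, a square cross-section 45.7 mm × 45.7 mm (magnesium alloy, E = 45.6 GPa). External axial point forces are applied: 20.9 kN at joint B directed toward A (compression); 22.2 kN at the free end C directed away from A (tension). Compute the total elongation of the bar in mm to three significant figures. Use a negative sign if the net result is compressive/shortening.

Internal axial forces (sectioning from the free end, tension +): N_BC = 22.2 kN, N_AB = 1.3 kN.
A_BC = 2088 mm².
δ_AB = 1300·348/(2730·111000) = 0.001493 mm
δ_BC = 22200·243/(2088·45600) = 0.05665 mm
δ = Σδ_i = 0.05814 mm.

0.0581 mm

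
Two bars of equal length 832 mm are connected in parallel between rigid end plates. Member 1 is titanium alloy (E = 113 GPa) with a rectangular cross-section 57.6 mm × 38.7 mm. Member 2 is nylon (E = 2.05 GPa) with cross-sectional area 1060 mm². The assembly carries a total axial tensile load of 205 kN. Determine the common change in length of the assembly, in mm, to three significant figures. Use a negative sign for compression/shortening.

A_1 = 2229 mm².
Equal strain + equilibrium ⇒ each member carries load in proportion to AE: A₁E₁ = 251900000 N, A₂E₂ = 2173000 N, ΣAE = 254100000 N.
δ = PL/ΣAE = 205000·832/254100000 = 0.6713 mm.

0.671 mm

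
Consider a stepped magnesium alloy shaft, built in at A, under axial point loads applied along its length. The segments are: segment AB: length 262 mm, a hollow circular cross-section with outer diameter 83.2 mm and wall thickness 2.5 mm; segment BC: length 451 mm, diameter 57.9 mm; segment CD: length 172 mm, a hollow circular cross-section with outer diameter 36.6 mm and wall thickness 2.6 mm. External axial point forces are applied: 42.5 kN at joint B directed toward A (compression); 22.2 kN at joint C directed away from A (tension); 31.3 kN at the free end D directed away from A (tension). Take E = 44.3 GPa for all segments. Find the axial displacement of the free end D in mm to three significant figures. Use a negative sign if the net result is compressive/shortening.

Internal axial forces (sectioning from the free end, tension +): N_CD = 31.3 kN, N_BC = 53.5 kN, N_AB = 11 kN.
A_AB = 633.8 mm².
A_BC = 2633 mm².
A_CD = 277.7 mm².
δ_AB = 11000·262/(633.8·44300) = 0.1026 mm
δ_BC = 53500·451/(2633·44300) = 0.2069 mm
δ_CD = 31300·172/(277.7·44300) = 0.4376 mm
δ = Σδ_i = 0.7471 mm.

0.747 mm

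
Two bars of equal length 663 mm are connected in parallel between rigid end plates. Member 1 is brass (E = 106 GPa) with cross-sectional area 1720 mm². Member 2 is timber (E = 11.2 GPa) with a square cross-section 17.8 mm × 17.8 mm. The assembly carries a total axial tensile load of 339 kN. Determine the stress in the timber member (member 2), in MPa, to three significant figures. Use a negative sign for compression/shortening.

20.4 MPa

A_2 = 316.8 mm².
Equal strain + equilibrium ⇒ each member carries load in proportion to AE: A₁E₁ = 182300000 N, A₂E₂ = 3549000 N, ΣAE = 185900000 N.
σ₂ = P·E₂/ΣAE = 339000·11200/185900000 = 20.43 MPa.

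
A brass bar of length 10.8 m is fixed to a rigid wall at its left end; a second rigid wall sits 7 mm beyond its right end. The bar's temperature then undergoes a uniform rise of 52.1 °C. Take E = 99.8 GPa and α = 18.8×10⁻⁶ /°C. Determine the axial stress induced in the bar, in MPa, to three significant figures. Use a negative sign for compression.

Free thermal expansion αLΔT = 18.8e-6 · 10800 · 52.1 = 10.58 mm.
The walls engage after the gap closes; constrained expansion = 10.58 − 7 = 3.578 mm.
The walls impose strain ε = −(3.578)/10800 = -3.3133e-04; σ = Eε = 99800 · -3.3133e-04 = -33.07 MPa.

-33.1 MPa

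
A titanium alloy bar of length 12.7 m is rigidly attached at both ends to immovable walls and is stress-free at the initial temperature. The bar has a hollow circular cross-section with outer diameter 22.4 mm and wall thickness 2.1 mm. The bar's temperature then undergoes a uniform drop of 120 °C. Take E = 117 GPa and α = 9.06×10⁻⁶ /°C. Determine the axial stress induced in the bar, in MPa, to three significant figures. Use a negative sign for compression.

Free thermal expansion αLΔT = 9.06e-6 · 12700 · -120 = -13.81 mm.
The walls impose strain ε = −(-13.81)/12700 = 1.0872e-03; σ = Eε = 117000 · 1.0872e-03 = 127.2 MPa.

127 MPa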